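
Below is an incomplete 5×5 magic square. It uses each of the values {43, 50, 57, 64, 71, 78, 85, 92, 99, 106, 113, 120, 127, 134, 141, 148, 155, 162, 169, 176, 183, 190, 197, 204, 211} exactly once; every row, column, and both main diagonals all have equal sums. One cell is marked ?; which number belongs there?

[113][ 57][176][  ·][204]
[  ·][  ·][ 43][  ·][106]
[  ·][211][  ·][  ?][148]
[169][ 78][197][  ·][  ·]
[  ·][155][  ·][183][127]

The 25 entries sum to 3175, so each line sums to 3175/5 = 635.
From row 1, 635 − (113 + 57 + 176 + 204) gives (1,4) = 85.
Column 2: 57 + 211 + 78 + 155 + ? = 635, so (2,2) = 134.
From column 5, 635 − (204 + 106 + 148 + 127) gives (4,5) = 50.
Using row 4: 169 + 78 + 197 + 50 + ? → (4,4) = 635 − 494 = 141.
Main diagonal must total 635; the given cells sum to 515, so (3,3) = 120.
From column 3, 635 − (176 + 43 + 120 + 197) gives (5,3) = 99.
Using row 5: 155 + 99 + 183 + 127 + ? → (5,1) = 635 − 564 = 71.
The remaining cell in anti-diagonal is (2,4) = 635 − 473 = 162.
Row 2: 134 + 43 + 162 + 106 + ? = 635, so (2,1) = 190.
Using column 1: 113 + 190 + 169 + 71 + ? → (3,1) = 635 − 543 = 92.
Column 4 needs 635; the known cells sum to 571, so (3,4) = 64.

64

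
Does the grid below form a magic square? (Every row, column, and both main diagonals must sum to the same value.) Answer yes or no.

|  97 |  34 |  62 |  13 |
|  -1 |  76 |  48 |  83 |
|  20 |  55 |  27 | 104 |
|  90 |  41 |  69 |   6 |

Row 1: 97 + 34 + 62 + 13 = 206.
Row 2: -1 + 76 + 48 + 83 = 206.
Row 3: 20 + 55 + 27 + 104 = 206.
Row 4: 90 + 41 + 69 + 6 = 206.
Column 1: 97 + (-1) + 20 + 90 = 206.
Column 2: 34 + 76 + 55 + 41 = 206.
Column 3: 62 + 48 + 27 + 69 = 206.
Column 4: 13 + 83 + 104 + 6 = 206.
Main diagonal: 97 + 76 + 27 + 6 = 206.
Anti-diagonal: 13 + 48 + 55 + 90 = 206.
All lines sum to 206.

Yes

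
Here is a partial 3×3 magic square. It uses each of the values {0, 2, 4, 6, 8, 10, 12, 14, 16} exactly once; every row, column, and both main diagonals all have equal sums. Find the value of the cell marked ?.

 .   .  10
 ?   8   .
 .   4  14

16

The 9 entries sum to 72, so each line sums to 72/3 = 24.
Using row 3: 4 + 14 + ? → (3,1) = 24 − 18 = 6.
Using column 2: 8 + 4 + ? → (1,2) = 24 − 12 = 12.
Column 3: 10 + 14 + ? = 24, so (2,3) = 0.
Using main diagonal: 8 + 14 + ? → (1,1) = 24 − 22 = 2.
Row 2: 8 + 0 + ? = 24, so (2,1) = 16.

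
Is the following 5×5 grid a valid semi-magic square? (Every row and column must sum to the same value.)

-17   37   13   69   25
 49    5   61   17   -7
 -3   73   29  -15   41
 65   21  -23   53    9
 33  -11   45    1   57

Row 1: -17 + 37 + 13 + 69 + 25 = 127.
Row 2: 49 + 5 + 61 + 17 + (-7) = 125.
Row 3: -3 + 73 + 29 + (-15) + 41 = 125.
Row 4: 65 + 21 + (-23) + 53 + 9 = 125.
Row 5: 33 + (-11) + 45 + 1 + 57 = 125.
Column 1: -17 + 49 + (-3) + 65 + 33 = 127.
Column 2: 37 + 5 + 73 + 21 + (-11) = 125.
Column 3: 13 + 61 + 29 + (-23) + 45 = 125.
Column 4: 69 + 17 + (-15) + 53 + 1 = 125.
Column 5: 25 + (-7) + 41 + 9 + 57 = 125.

No — row 3 sums to 125 but column 1 sums to 127.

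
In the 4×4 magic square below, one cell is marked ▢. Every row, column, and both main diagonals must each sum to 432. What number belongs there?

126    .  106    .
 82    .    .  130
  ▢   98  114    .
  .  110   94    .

Using column 3: 106 + 114 + 94 + ? → (2,3) = 432 − 314 = 118.
Row 2 needs 432; the known cells sum to 330, so (2,2) = 102.
The remaining cell in column 2 is (1,2) = 432 − 310 = 122.
Main diagonal needs 432; the known cells sum to 342, so (4,4) = 90.
Row 1 must total 432; the given cells sum to 354, so (1,4) = 78.
Using row 4: 110 + 94 + 90 + ? → (4,1) = 432 − 294 = 138.
The remaining cell in column 1 is (3,1) = 432 − 346 = 86.

86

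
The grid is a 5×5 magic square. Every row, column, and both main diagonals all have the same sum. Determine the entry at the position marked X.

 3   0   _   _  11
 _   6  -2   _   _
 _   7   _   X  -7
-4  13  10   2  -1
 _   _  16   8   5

Row 4 is complete and sums to 20; that is the magic constant.
Column 2 needs 20; the known cells sum to 26, so (5,2) = -6.
Column 5 needs 20; the known cells sum to 8, so (2,5) = 12.
Main diagonal needs 20; the known cells sum to 16, so (3,3) = 4.
Using row 5: -6 + 16 + 8 + 5 + ? → (5,1) = 20 − 23 = -3.
From column 3, 20 − (-2 + 4 + 10 + 16) gives (1,3) = -8.
Anti-diagonal must total 20; the given cells sum to 25, so (2,4) = -5.
Using row 1: 3 + 0 + (-8) + 11 + ? → (1,4) = 20 − 6 = 14.
From row 2, 20 − (6 + (-2) + (-5) + 12) gives (2,1) = 9.
From column 1, 20 − (3 + 9 + (-4) + (-3)) gives (3,1) = 15.
Column 4 must total 20; the given cells sum to 19, so (3,4) = 1.

1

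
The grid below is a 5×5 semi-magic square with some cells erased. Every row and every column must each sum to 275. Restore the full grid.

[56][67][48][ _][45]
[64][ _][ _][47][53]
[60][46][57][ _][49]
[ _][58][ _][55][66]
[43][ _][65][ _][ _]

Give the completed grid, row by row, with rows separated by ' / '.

Row 1 needs 275; the known cells sum to 216, so (1,4) = 59.
Row 3 must total 275; the given cells sum to 212, so (3,4) = 63.
Column 1 needs 275; the known cells sum to 223, so (4,1) = 52.
The remaining cell in column 4 is (5,4) = 275 − 224 = 51.
From column 5, 275 − (45 + 53 + 49 + 66) gives (5,5) = 62.
Row 4 needs 275; the known cells sum to 231, so (4,3) = 44.
From row 5, 275 − (43 + 65 + 51 + 62) gives (5,2) = 54.
Using column 2: 67 + 46 + 58 + 54 + ? → (2,2) = 275 − 225 = 50.
Column 3 must total 275; the given cells sum to 214, so (2,3) = 61.

56 67 48 59 45 / 64 50 61 47 53 / 60 46 57 63 49 / 52 58 44 55 66 / 43 54 65 51 62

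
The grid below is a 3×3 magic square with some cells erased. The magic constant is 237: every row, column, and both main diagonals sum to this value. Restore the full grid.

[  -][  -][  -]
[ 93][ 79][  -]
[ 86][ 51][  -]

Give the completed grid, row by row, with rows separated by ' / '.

58 107 72 / 93 79 65 / 86 51 100

Row 2 needs 237; the known cells sum to 172, so (2,3) = 65.
Using row 3: 86 + 51 + ? → (3,3) = 237 − 137 = 100.
Column 1 needs 237; the known cells sum to 179, so (1,1) = 58.
From column 2, 237 − (79 + 51) gives (1,2) = 107.
Using column 3: 65 + 100 + ? → (1,3) = 237 − 165 = 72.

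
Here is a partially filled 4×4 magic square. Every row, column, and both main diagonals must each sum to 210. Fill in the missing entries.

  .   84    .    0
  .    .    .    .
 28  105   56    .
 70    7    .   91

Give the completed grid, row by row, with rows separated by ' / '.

Using row 3: 28 + 105 + 56 + ? → (3,4) = 210 − 189 = 21.
Row 4 needs 210; the known cells sum to 168, so (4,3) = 42.
The remaining cell in column 2 is (2,2) = 210 − 196 = 14.
The remaining cell in column 4 is (2,4) = 210 − 112 = 98.
From main diagonal, 210 − (14 + 56 + 91) gives (1,1) = 49.
Anti-diagonal needs 210; the known cells sum to 175, so (2,3) = 35.
Row 1 must total 210; the given cells sum to 133, so (1,3) = 77.
Row 2 must total 210; the given cells sum to 147, so (2,1) = 63.

49 84 77 0 / 63 14 35 98 / 28 105 56 21 / 70 7 42 91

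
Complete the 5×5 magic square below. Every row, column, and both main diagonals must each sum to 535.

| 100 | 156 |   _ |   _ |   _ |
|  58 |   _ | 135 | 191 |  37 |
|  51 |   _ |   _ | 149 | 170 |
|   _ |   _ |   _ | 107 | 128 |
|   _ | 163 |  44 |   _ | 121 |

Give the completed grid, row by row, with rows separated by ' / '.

100 156 177 23 79 / 58 114 135 191 37 / 51 72 93 149 170 / 184 30 86 107 128 / 142 163 44 65 121

Row 2 needs 535; the known cells sum to 421, so (2,2) = 114.
Using column 5: 37 + 170 + 128 + 121 + ? → (1,5) = 535 − 456 = 79.
The remaining cell in main diagonal is (3,3) = 535 − 442 = 93.
Row 3 must total 535; the given cells sum to 463, so (3,2) = 72.
The remaining cell in column 2 is (4,2) = 535 − 505 = 30.
Anti-diagonal: 79 + 191 + 93 + 30 + ? = 535, so (5,1) = 142.
The remaining cell in row 5 is (5,4) = 535 − 470 = 65.
Column 1: 100 + 58 + 51 + 142 + ? = 535, so (4,1) = 184.
Column 4 needs 535; the known cells sum to 512, so (1,4) = 23.
From row 1, 535 − (100 + 156 + 23 + 79) gives (1,3) = 177.
The remaining cell in row 4 is (4,3) = 535 − 449 = 86.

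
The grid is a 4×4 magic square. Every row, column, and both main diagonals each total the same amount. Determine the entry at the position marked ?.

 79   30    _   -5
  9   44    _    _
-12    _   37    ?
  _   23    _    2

Main diagonal is complete and sums to 162; that is the magic constant.
From row 1, 162 − (79 + 30 + (-5)) gives (1,3) = 58.
Column 1 needs 162; the known cells sum to 76, so (4,1) = 86.
Column 2 needs 162; the known cells sum to 97, so (3,2) = 65.
From anti-diagonal, 162 − (-5 + 65 + 86) gives (2,3) = 16.
Row 2 must total 162; the given cells sum to 69, so (2,4) = 93.
From row 3, 162 − (-12 + 65 + 37) gives (3,4) = 72.

72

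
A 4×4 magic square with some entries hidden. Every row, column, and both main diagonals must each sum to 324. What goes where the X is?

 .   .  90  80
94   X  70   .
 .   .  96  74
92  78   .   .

76

From column 3, 324 − (90 + 70 + 96) gives (4,3) = 68.
The remaining cell in anti-diagonal is (3,2) = 324 − 242 = 82.
Row 3 needs 324; the known cells sum to 252, so (3,1) = 72.
The remaining cell in row 4 is (4,4) = 324 − 238 = 86.
Column 1: 94 + 72 + 92 + ? = 324, so (1,1) = 66.
Column 4 needs 324; the known cells sum to 240, so (2,4) = 84.
The remaining cell in main diagonal is (2,2) = 324 − 248 = 76.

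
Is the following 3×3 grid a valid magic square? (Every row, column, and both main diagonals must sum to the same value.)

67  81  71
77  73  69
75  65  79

Yes

Row 1: 67 + 81 + 71 = 219.
Row 2: 77 + 73 + 69 = 219.
Row 3: 75 + 65 + 79 = 219.
Column 1: 67 + 77 + 75 = 219.
Column 2: 81 + 73 + 65 = 219.
Column 3: 71 + 69 + 79 = 219.
Main diagonal: 67 + 73 + 79 = 219.
Anti-diagonal: 71 + 73 + 75 = 219.
All lines sum to 219.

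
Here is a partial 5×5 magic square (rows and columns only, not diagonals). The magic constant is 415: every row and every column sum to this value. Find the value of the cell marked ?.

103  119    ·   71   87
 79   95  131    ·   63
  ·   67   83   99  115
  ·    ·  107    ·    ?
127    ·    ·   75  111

Using row 1: 103 + 119 + 71 + 87 + ? → (1,3) = 415 − 380 = 35.
Row 2 must total 415; the given cells sum to 368, so (2,4) = 47.
The remaining cell in row 3 is (3,1) = 415 − 364 = 51.
Column 1 needs 415; the known cells sum to 360, so (4,1) = 55.
Column 3 must total 415; the given cells sum to 356, so (5,3) = 59.
From column 4, 415 − (71 + 47 + 99 + 75) gives (4,4) = 123.
Column 5 needs 415; the known cells sum to 376, so (4,5) = 39.

39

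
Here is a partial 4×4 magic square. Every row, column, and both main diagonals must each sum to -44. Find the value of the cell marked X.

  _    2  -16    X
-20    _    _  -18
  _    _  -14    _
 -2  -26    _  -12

-8

Row 4 must total -44; the given cells sum to -40, so (4,3) = -4.
Column 3 must total -44; the given cells sum to -34, so (2,3) = -10.
Row 2 needs -44; the known cells sum to -48, so (2,2) = 4.
Using column 2: 2 + 4 + (-26) + ? → (3,2) = -44 − (-20) = -24.
Using main diagonal: 4 + (-14) + (-12) + ? → (1,1) = -44 − (-22) = -22.
Anti-diagonal needs -44; the known cells sum to -36, so (1,4) = -8.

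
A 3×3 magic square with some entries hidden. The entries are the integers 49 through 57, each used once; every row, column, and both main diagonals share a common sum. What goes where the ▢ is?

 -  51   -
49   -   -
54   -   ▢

The entries are 49 through 57, which sum to 477, so each line sums to 477/3 = 159.
Column 1 must total 159; the given cells sum to 103, so (1,1) = 56.
Row 1 must total 159; the given cells sum to 107, so (1,3) = 52.
Anti-diagonal needs 159; the known cells sum to 106, so (2,2) = 53.
From row 2, 159 − (49 + 53) gives (2,3) = 57.
The remaining cell in column 2 is (3,2) = 159 − 104 = 55.
The remaining cell in column 3 is (3,3) = 159 − 109 = 50.

50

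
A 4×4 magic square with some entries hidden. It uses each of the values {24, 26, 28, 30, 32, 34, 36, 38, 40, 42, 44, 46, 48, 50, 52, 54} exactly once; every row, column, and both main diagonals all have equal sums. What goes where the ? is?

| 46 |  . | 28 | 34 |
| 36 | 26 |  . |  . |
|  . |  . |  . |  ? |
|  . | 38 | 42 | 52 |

The 16 entries sum to 624, so each line sums to 624/4 = 156.
Using row 1: 46 + 28 + 34 + ? → (1,2) = 156 − 108 = 48.
From row 4, 156 − (38 + 42 + 52) gives (4,1) = 24.
The remaining cell in column 1 is (3,1) = 156 − 106 = 50.
From column 2, 156 − (48 + 26 + 38) gives (3,2) = 44.
From main diagonal, 156 − (46 + 26 + 52) gives (3,3) = 32.
From anti-diagonal, 156 − (34 + 44 + 24) gives (2,3) = 54.
Using row 2: 36 + 26 + 54 + ? → (2,4) = 156 − 116 = 40.
The remaining cell in row 3 is (3,4) = 156 − 126 = 30.

30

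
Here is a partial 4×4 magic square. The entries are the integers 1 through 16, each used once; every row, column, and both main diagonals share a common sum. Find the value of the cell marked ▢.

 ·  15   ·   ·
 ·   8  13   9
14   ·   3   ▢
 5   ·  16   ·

The entries are 1 through 16, which sum to 136, so each line sums to 136/4 = 34.
Row 2: 8 + 13 + 9 + ? = 34, so (2,1) = 4.
Using column 1: 4 + 14 + 5 + ? → (1,1) = 34 − 23 = 11.
Column 3 must total 34; the given cells sum to 32, so (1,3) = 2.
Main diagonal needs 34; the known cells sum to 22, so (4,4) = 12.
From row 1, 34 − (11 + 15 + 2) gives (1,4) = 6.
The remaining cell in row 4 is (4,2) = 34 − 33 = 1.
Column 2: 15 + 8 + 1 + ? = 34, so (3,2) = 10.
Using column 4: 6 + 9 + 12 + ? → (3,4) = 34 − 27 = 7.

7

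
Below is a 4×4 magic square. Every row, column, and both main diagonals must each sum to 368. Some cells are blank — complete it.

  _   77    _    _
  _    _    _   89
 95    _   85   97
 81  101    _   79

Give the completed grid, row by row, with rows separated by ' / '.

Row 3 needs 368; the known cells sum to 277, so (3,2) = 91.
Row 4 needs 368; the known cells sum to 261, so (4,3) = 107.
Column 2: 77 + 91 + 101 + ? = 368, so (2,2) = 99.
From column 4, 368 − (89 + 97 + 79) gives (1,4) = 103.
Main diagonal: 99 + 85 + 79 + ? = 368, so (1,1) = 105.
Anti-diagonal: 103 + 91 + 81 + ? = 368, so (2,3) = 93.
The remaining cell in row 1 is (1,3) = 368 − 285 = 83.
Row 2: 99 + 93 + 89 + ? = 368, so (2,1) = 87.

105 77 83 103 / 87 99 93 89 / 95 91 85 97 / 81 101 107 79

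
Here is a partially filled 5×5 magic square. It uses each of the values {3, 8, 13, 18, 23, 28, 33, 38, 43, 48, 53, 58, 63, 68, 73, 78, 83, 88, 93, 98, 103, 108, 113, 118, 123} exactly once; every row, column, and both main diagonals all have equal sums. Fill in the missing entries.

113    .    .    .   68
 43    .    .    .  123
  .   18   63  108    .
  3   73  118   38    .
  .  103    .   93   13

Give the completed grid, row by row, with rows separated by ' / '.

113 33 78 23 68 / 43 88 8 53 123 / 98 18 63 108 28 / 3 73 118 38 83 / 58 103 48 93 13

The 25 entries sum to 1575, so each line sums to 1575/5 = 315.
Row 4 must total 315; the given cells sum to 232, so (4,5) = 83.
Column 5: 68 + 123 + 83 + 13 + ? = 315, so (3,5) = 28.
Main diagonal must total 315; the given cells sum to 227, so (2,2) = 88.
From row 3, 315 − (18 + 63 + 108 + 28) gives (3,1) = 98.
The remaining cell in column 1 is (5,1) = 315 − 257 = 58.
Using column 2: 88 + 18 + 73 + 103 + ? → (1,2) = 315 − 282 = 33.
Anti-diagonal: 68 + 63 + 73 + 58 + ? = 315, so (2,4) = 53.
Using row 2: 43 + 88 + 53 + 123 + ? → (2,3) = 315 − 307 = 8.
Row 5 needs 315; the known cells sum to 267, so (5,3) = 48.
The remaining cell in column 3 is (1,3) = 315 − 237 = 78.
Column 4 must total 315; the given cells sum to 292, so (1,4) = 23.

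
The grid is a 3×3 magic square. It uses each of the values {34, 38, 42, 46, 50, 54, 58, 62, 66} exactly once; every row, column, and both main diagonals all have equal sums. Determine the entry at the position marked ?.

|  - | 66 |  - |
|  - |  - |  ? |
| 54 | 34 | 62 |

The 9 entries sum to 450, so each line sums to 450/3 = 150.
From column 2, 150 − (66 + 34) gives (2,2) = 50.
Main diagonal: 50 + 62 + ? = 150, so (1,1) = 38.
The remaining cell in anti-diagonal is (1,3) = 150 − 104 = 46.
Using column 1: 38 + 54 + ? → (2,1) = 150 − 92 = 58.
Using column 3: 46 + 62 + ? → (2,3) = 150 − 108 = 42.

42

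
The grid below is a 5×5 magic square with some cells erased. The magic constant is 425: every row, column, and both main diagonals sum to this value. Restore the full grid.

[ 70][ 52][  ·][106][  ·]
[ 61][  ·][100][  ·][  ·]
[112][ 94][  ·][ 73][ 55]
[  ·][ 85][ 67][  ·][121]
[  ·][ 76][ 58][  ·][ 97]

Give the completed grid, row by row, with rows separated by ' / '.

70 52 109 106 88 / 61 118 100 82 64 / 112 94 91 73 55 / 103 85 67 49 121 / 79 76 58 115 97

The remaining cell in row 3 is (3,3) = 425 − 334 = 91.
Column 2 needs 425; the known cells sum to 307, so (2,2) = 118.
From column 3, 425 − (100 + 91 + 67 + 58) gives (1,3) = 109.
From main diagonal, 425 − (70 + 118 + 91 + 97) gives (4,4) = 49.
Row 1 needs 425; the known cells sum to 337, so (1,5) = 88.
Row 4: 85 + 67 + 49 + 121 + ? = 425, so (4,1) = 103.
The remaining cell in column 1 is (5,1) = 425 − 346 = 79.
Column 5 needs 425; the known cells sum to 361, so (2,5) = 64.
Using anti-diagonal: 88 + 91 + 85 + 79 + ? → (2,4) = 425 − 343 = 82.
The remaining cell in row 5 is (5,4) = 425 − 310 = 115.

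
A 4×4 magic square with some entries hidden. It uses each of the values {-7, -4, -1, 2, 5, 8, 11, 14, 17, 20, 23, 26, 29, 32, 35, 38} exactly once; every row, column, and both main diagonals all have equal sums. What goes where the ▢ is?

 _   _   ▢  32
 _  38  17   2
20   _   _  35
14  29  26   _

11

The 16 entries sum to 248, so each line sums to 248/4 = 62.
Row 2: 38 + 17 + 2 + ? = 62, so (2,1) = 5.
Row 4: 14 + 29 + 26 + ? = 62, so (4,4) = -7.
From column 1, 62 − (5 + 20 + 14) gives (1,1) = 23.
The remaining cell in main diagonal is (3,3) = 62 − 54 = 8.
Anti-diagonal: 32 + 17 + 14 + ? = 62, so (3,2) = -1.
Column 2 needs 62; the known cells sum to 66, so (1,2) = -4.
Column 3 must total 62; the given cells sum to 51, so (1,3) = 11.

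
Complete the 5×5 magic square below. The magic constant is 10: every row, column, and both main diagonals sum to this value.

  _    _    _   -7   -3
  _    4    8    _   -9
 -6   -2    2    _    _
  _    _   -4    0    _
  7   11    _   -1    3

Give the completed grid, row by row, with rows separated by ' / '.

1 5 14 -7 -3 / -5 4 8 12 -9 / -6 -2 2 6 10 / 13 -8 -4 0 9 / 7 11 -10 -1 3

Using row 5: 7 + 11 + (-1) + 3 + ? → (5,3) = 10 − 20 = -10.
Using column 3: 8 + 2 + (-4) + (-10) + ? → (1,3) = 10 − (-4) = 14.
Main diagonal: 4 + 2 + 0 + 3 + ? = 10, so (1,1) = 1.
Row 1 must total 10; the given cells sum to 5, so (1,2) = 5.
Column 2 needs 10; the known cells sum to 18, so (4,2) = -8.
Using anti-diagonal: -3 + 2 + (-8) + 7 + ? → (2,4) = 10 − (-2) = 12.
Row 2 must total 10; the given cells sum to 15, so (2,1) = -5.
Column 1 needs 10; the known cells sum to -3, so (4,1) = 13.
From column 4, 10 − (-7 + 12 + 0 + (-1)) gives (3,4) = 6.
Row 3 needs 10; the known cells sum to 0, so (3,5) = 10.
Row 4: 13 + (-8) + (-4) + 0 + ? = 10, so (4,5) = 9.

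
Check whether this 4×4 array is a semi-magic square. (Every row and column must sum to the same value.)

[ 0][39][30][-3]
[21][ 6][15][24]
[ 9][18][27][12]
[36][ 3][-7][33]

No — row 4 sums to 65 but column 1 sums to 66.

Row 1: 0 + 39 + 30 + (-3) = 66.
Row 2: 21 + 6 + 15 + 24 = 66.
Row 3: 9 + 18 + 27 + 12 = 66.
Row 4: 36 + 3 + (-7) + 33 = 65.
Column 1: 0 + 21 + 9 + 36 = 66.
Column 2: 39 + 6 + 18 + 3 = 66.
Column 3: 30 + 15 + 27 + (-7) = 65.
Column 4: -3 + 24 + 12 + 33 = 66.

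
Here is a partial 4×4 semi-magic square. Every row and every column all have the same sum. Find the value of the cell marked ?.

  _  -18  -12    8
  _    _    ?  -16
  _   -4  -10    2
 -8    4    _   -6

Column 4 is complete and sums to -12; that is the magic constant.
Using row 1: -18 + (-12) + 8 + ? → (1,1) = -12 − (-22) = 10.
From row 3, -12 − (-4 + (-10) + 2) gives (3,1) = 0.
The remaining cell in row 4 is (4,3) = -12 − (-10) = -2.
Column 1 must total -12; the given cells sum to 2, so (2,1) = -14.
Column 2 needs -12; the known cells sum to -18, so (2,2) = 6.
Column 3 needs -12; the known cells sum to -24, so (2,3) = 12.

12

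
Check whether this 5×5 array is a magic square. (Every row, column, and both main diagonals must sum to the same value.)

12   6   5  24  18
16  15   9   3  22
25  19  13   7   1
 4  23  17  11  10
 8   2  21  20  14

Yes

Row 1: 12 + 6 + 5 + 24 + 18 = 65.
Row 2: 16 + 15 + 9 + 3 + 22 = 65.
Row 3: 25 + 19 + 13 + 7 + 1 = 65.
Row 4: 4 + 23 + 17 + 11 + 10 = 65.
Row 5: 8 + 2 + 21 + 20 + 14 = 65.
Column 1: 12 + 16 + 25 + 4 + 8 = 65.
Column 2: 6 + 15 + 19 + 23 + 2 = 65.
Column 3: 5 + 9 + 13 + 17 + 21 = 65.
Column 4: 24 + 3 + 7 + 11 + 20 = 65.
Column 5: 18 + 22 + 1 + 10 + 14 = 65.
Main diagonal: 12 + 15 + 13 + 11 + 14 = 65.
Anti-diagonal: 18 + 3 + 13 + 23 + 8 = 65.
All lines sum to 65.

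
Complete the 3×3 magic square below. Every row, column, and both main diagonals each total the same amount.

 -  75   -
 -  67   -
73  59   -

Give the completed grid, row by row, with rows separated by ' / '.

Column 2 is already complete: 75 + 67 + 59 = 201, so that is the magic constant.
From row 3, 201 − (73 + 59) gives (3,3) = 69.
From main diagonal, 201 − (67 + 69) gives (1,1) = 65.
Anti-diagonal must total 201; the given cells sum to 140, so (1,3) = 61.
Column 1: 65 + 73 + ? = 201, so (2,1) = 63.
The remaining cell in column 3 is (2,3) = 201 − 130 = 71.

65 75 61 / 63 67 71 / 73 59 69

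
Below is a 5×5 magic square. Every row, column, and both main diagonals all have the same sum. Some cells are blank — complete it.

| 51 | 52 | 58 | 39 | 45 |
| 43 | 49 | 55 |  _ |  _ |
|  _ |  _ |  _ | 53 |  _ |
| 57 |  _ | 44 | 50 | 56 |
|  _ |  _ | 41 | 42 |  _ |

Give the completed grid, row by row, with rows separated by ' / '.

Row 1 is already complete: 51 + 52 + 58 + 39 + 45 = 245, so that is the magic constant.
From row 4, 245 − (57 + 44 + 50 + 56) gives (4,2) = 38.
Column 3 needs 245; the known cells sum to 198, so (3,3) = 47.
Using column 4: 39 + 53 + 50 + 42 + ? → (2,4) = 245 − 184 = 61.
From main diagonal, 245 − (51 + 49 + 47 + 50) gives (5,5) = 48.
From anti-diagonal, 245 − (45 + 61 + 47 + 38) gives (5,1) = 54.
Row 2: 43 + 49 + 55 + 61 + ? = 245, so (2,5) = 37.
Row 5 needs 245; the known cells sum to 185, so (5,2) = 60.
Column 1 must total 245; the given cells sum to 205, so (3,1) = 40.
From column 2, 245 − (52 + 49 + 38 + 60) gives (3,2) = 46.
The remaining cell in column 5 is (3,5) = 245 − 186 = 59.

51 52 58 39 45 / 43 49 55 61 37 / 40 46 47 53 59 / 57 38 44 50 56 / 54 60 41 42 48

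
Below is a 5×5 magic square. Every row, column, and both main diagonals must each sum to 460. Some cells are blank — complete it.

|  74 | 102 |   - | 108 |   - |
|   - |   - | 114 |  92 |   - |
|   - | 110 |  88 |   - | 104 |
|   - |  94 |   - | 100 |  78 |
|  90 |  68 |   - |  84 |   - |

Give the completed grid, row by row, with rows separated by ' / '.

Using column 2: 102 + 110 + 94 + 68 + ? → (2,2) = 460 − 374 = 86.
Column 4 must total 460; the given cells sum to 384, so (3,4) = 76.
Main diagonal needs 460; the known cells sum to 348, so (5,5) = 112.
The remaining cell in anti-diagonal is (1,5) = 460 − 364 = 96.
Row 1 must total 460; the given cells sum to 380, so (1,3) = 80.
Using row 3: 110 + 88 + 76 + 104 + ? → (3,1) = 460 − 378 = 82.
From row 5, 460 − (90 + 68 + 84 + 112) gives (5,3) = 106.
The remaining cell in column 3 is (4,3) = 460 − 388 = 72.
Column 5 must total 460; the given cells sum to 390, so (2,5) = 70.
From row 2, 460 − (86 + 114 + 92 + 70) gives (2,1) = 98.
Using row 4: 94 + 72 + 100 + 78 + ? → (4,1) = 460 − 344 = 116.

74 102 80 108 96 / 98 86 114 92 70 / 82 110 88 76 104 / 116 94 72 100 78 / 90 68 106 84 112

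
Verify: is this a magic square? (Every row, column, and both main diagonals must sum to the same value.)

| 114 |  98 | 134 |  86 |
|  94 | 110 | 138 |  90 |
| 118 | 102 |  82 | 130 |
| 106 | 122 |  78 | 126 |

Row 1: 114 + 98 + 134 + 86 = 432.
Row 2: 94 + 110 + 138 + 90 = 432.
Row 3: 118 + 102 + 82 + 130 = 432.
Row 4: 106 + 122 + 78 + 126 = 432.
Column 1: 114 + 94 + 118 + 106 = 432.
Column 2: 98 + 110 + 102 + 122 = 432.
Column 3: 134 + 138 + 82 + 78 = 432.
Column 4: 86 + 90 + 130 + 126 = 432.
Main diagonal: 114 + 110 + 82 + 126 = 432.
Anti-diagonal: 86 + 138 + 102 + 106 = 432.
All lines sum to 432.

Yes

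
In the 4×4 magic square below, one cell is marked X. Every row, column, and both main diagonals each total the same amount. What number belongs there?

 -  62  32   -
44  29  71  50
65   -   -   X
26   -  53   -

35

Row 2 is complete and sums to 194; that is the magic constant.
Column 1 must total 194; the given cells sum to 135, so (1,1) = 59.
Column 3 needs 194; the known cells sum to 156, so (3,3) = 38.
Using main diagonal: 59 + 29 + 38 + ? → (4,4) = 194 − 126 = 68.
From row 1, 194 − (59 + 62 + 32) gives (1,4) = 41.
From row 4, 194 − (26 + 53 + 68) gives (4,2) = 47.
The remaining cell in column 2 is (3,2) = 194 − 138 = 56.
The remaining cell in column 4 is (3,4) = 194 − 159 = 35.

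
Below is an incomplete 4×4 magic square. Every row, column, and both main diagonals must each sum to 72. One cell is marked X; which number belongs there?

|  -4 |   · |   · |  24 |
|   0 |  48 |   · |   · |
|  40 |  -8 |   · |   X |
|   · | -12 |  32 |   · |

Column 1: -4 + 0 + 40 + ? = 72, so (4,1) = 36.
Using column 2: 48 + (-8) + (-12) + ? → (1,2) = 72 − 28 = 44.
Using anti-diagonal: 24 + (-8) + 36 + ? → (2,3) = 72 − 52 = 20.
Using row 1: -4 + 44 + 24 + ? → (1,3) = 72 − 64 = 8.
Using row 2: 0 + 48 + 20 + ? → (2,4) = 72 − 68 = 4.
The remaining cell in row 4 is (4,4) = 72 − 56 = 16.
Column 3 needs 72; the known cells sum to 60, so (3,3) = 12.
The remaining cell in column 4 is (3,4) = 72 − 44 = 28.

28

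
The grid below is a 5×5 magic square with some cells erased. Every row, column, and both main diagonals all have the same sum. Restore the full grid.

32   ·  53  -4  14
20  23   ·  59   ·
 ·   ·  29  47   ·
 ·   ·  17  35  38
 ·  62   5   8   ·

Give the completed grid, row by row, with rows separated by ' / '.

32 50 53 -4 14 / 20 23 41 59 2 / -7 11 29 47 65 / 56 -1 17 35 38 / 44 62 5 8 26

Column 4 is already complete: -4 + 59 + 47 + 35 + 8 = 145, so that is the magic constant.
Row 1 must total 145; the given cells sum to 95, so (1,2) = 50.
Column 3 must total 145; the given cells sum to 104, so (2,3) = 41.
From main diagonal, 145 − (32 + 23 + 29 + 35) gives (5,5) = 26.
Row 2: 20 + 23 + 41 + 59 + ? = 145, so (2,5) = 2.
From row 5, 145 − (62 + 5 + 8 + 26) gives (5,1) = 44.
From column 5, 145 − (14 + 2 + 38 + 26) gives (3,5) = 65.
From anti-diagonal, 145 − (14 + 59 + 29 + 44) gives (4,2) = -1.
Using row 4: -1 + 17 + 35 + 38 + ? → (4,1) = 145 − 89 = 56.
Column 1: 32 + 20 + 56 + 44 + ? = 145, so (3,1) = -7.
Using column 2: 50 + 23 + (-1) + 62 + ? → (3,2) = 145 − 134 = 11.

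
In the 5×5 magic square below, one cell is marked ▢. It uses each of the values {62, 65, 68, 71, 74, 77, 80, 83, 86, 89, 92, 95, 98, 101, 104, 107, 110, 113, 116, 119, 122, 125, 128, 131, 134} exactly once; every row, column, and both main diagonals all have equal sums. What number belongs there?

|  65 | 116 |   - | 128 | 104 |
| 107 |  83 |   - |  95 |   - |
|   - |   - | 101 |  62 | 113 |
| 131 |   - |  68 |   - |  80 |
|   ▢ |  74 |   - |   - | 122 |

The 25 entries sum to 2450, so each line sums to 2450/5 = 490.
Using row 1: 65 + 116 + 128 + 104 + ? → (1,3) = 490 − 413 = 77.
Column 5 must total 490; the given cells sum to 419, so (2,5) = 71.
The remaining cell in main diagonal is (4,4) = 490 − 371 = 119.
Row 2: 107 + 83 + 95 + 71 + ? = 490, so (2,3) = 134.
The remaining cell in row 4 is (4,2) = 490 − 398 = 92.
Column 2: 116 + 83 + 92 + 74 + ? = 490, so (3,2) = 125.
Column 3 must total 490; the given cells sum to 380, so (5,3) = 110.
Column 4 needs 490; the known cells sum to 404, so (5,4) = 86.
From anti-diagonal, 490 − (104 + 95 + 101 + 92) gives (5,1) = 98.

98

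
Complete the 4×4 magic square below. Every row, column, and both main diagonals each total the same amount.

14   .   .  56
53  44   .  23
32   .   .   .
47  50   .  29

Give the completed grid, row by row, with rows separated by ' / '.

14 35 41 56 / 53 44 26 23 / 32 17 59 38 / 47 50 20 29

Column 1 is already complete: 14 + 53 + 32 + 47 = 146, so that is the magic constant.
Row 2: 53 + 44 + 23 + ? = 146, so (2,3) = 26.
The remaining cell in row 4 is (4,3) = 146 − 126 = 20.
The remaining cell in column 4 is (3,4) = 146 − 108 = 38.
Main diagonal: 14 + 44 + 29 + ? = 146, so (3,3) = 59.
Using anti-diagonal: 56 + 26 + 47 + ? → (3,2) = 146 − 129 = 17.
The remaining cell in column 2 is (1,2) = 146 − 111 = 35.
From column 3, 146 − (26 + 59 + 20) gives (1,3) = 41.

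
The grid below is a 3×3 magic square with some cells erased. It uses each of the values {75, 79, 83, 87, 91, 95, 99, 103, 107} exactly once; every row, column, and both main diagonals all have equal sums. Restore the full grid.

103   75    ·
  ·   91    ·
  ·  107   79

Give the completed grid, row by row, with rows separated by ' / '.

The 9 entries sum to 819, so each line sums to 819/3 = 273.
Using row 1: 103 + 75 + ? → (1,3) = 273 − 178 = 95.
Row 3 needs 273; the known cells sum to 186, so (3,1) = 87.
Column 1 must total 273; the given cells sum to 190, so (2,1) = 83.
From column 3, 273 − (95 + 79) gives (2,3) = 99.

103 75 95 / 83 91 99 / 87 107 79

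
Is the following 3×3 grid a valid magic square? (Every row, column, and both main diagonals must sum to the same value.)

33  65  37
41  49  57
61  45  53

Row 1: 33 + 65 + 37 = 135.
Row 2: 41 + 49 + 57 = 147.
Row 3: 61 + 45 + 53 = 159.
Column 1: 33 + 41 + 61 = 135.
Column 2: 65 + 49 + 45 = 159.
Column 3: 37 + 57 + 53 = 147.
Main diagonal: 33 + 49 + 53 = 135.
Anti-diagonal: 37 + 49 + 61 = 147.

No — row 2 sums to 147 but row 1 sums to 135.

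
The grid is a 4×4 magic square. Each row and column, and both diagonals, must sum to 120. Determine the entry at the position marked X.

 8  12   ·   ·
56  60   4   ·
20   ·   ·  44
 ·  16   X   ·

40

From row 2, 120 − (56 + 60 + 4) gives (2,4) = 0.
Column 1: 8 + 56 + 20 + ? = 120, so (4,1) = 36.
The remaining cell in column 2 is (3,2) = 120 − 88 = 32.
The remaining cell in anti-diagonal is (1,4) = 120 − 72 = 48.
The remaining cell in row 1 is (1,3) = 120 − 68 = 52.
The remaining cell in row 3 is (3,3) = 120 − 96 = 24.
Column 3 needs 120; the known cells sum to 80, so (4,3) = 40.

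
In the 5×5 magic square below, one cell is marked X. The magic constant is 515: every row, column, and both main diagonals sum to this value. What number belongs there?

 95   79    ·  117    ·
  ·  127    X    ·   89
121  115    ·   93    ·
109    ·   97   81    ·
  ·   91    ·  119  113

111

Column 2 needs 515; the known cells sum to 412, so (4,2) = 103.
Column 4: 117 + 93 + 81 + 119 + ? = 515, so (2,4) = 105.
Main diagonal must total 515; the given cells sum to 416, so (3,3) = 99.
Row 3 must total 515; the given cells sum to 428, so (3,5) = 87.
Using row 4: 109 + 103 + 97 + 81 + ? → (4,5) = 515 − 390 = 125.
From column 5, 515 − (89 + 87 + 125 + 113) gives (1,5) = 101.
Using anti-diagonal: 101 + 105 + 99 + 103 + ? → (5,1) = 515 − 408 = 107.
Row 1 must total 515; the given cells sum to 392, so (1,3) = 123.
Row 5 needs 515; the known cells sum to 430, so (5,3) = 85.
Column 1: 95 + 121 + 109 + 107 + ? = 515, so (2,1) = 83.
From column 3, 515 − (123 + 99 + 97 + 85) gives (2,3) = 111.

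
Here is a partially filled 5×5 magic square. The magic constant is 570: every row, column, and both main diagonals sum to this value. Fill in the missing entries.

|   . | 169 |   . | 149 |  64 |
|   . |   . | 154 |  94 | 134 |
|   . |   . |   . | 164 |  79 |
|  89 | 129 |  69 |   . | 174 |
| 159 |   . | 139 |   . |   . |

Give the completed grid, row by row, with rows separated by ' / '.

The remaining cell in row 4 is (4,4) = 570 − 461 = 109.
Using column 4: 149 + 94 + 164 + 109 + ? → (5,4) = 570 − 516 = 54.
The remaining cell in column 5 is (5,5) = 570 − 451 = 119.
Anti-diagonal: 64 + 94 + 129 + 159 + ? = 570, so (3,3) = 124.
Row 5 must total 570; the given cells sum to 471, so (5,2) = 99.
The remaining cell in column 3 is (1,3) = 570 − 486 = 84.
Row 1 needs 570; the known cells sum to 466, so (1,1) = 104.
Main diagonal: 104 + 124 + 109 + 119 + ? = 570, so (2,2) = 114.
From row 2, 570 − (114 + 154 + 94 + 134) gives (2,1) = 74.
Column 1 needs 570; the known cells sum to 426, so (3,1) = 144.
Using column 2: 169 + 114 + 129 + 99 + ? → (3,2) = 570 − 511 = 59.

104 169 84 149 64 / 74 114 154 94 134 / 144 59 124 164 79 / 89 129 69 109 174 / 159 99 139 54 119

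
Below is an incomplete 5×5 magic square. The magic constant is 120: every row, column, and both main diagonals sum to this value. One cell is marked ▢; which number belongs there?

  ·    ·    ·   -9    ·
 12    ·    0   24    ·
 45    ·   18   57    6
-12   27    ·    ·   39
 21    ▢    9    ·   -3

60

Row 3 must total 120; the given cells sum to 126, so (3,2) = -6.
Column 1 must total 120; the given cells sum to 66, so (1,1) = 54.
Anti-diagonal must total 120; the given cells sum to 90, so (1,5) = 30.
The remaining cell in column 5 is (2,5) = 120 − 72 = 48.
From row 2, 120 − (12 + 0 + 24 + 48) gives (2,2) = 36.
Main diagonal must total 120; the given cells sum to 105, so (4,4) = 15.
Row 4 must total 120; the given cells sum to 69, so (4,3) = 51.
Column 3: 0 + 18 + 51 + 9 + ? = 120, so (1,3) = 42.
Column 4 needs 120; the known cells sum to 87, so (5,4) = 33.
Row 1 needs 120; the known cells sum to 117, so (1,2) = 3.
Using row 5: 21 + 9 + 33 + (-3) + ? → (5,2) = 120 − 60 = 60.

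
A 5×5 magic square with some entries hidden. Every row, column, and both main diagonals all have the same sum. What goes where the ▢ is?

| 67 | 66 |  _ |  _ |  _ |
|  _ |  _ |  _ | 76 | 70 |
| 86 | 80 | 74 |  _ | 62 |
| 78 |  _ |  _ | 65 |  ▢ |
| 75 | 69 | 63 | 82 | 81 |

84

Row 5 is complete and sums to 370; that is the magic constant.
Row 3 needs 370; the known cells sum to 302, so (3,4) = 68.
Using column 1: 67 + 86 + 78 + 75 + ? → (2,1) = 370 − 306 = 64.
Using column 4: 76 + 68 + 65 + 82 + ? → (1,4) = 370 − 291 = 79.
Main diagonal needs 370; the known cells sum to 287, so (2,2) = 83.
From row 2, 370 − (64 + 83 + 76 + 70) gives (2,3) = 77.
Column 2 must total 370; the given cells sum to 298, so (4,2) = 72.
Anti-diagonal must total 370; the given cells sum to 297, so (1,5) = 73.
From row 1, 370 − (67 + 66 + 79 + 73) gives (1,3) = 85.
Column 3 must total 370; the given cells sum to 299, so (4,3) = 71.
Column 5 must total 370; the given cells sum to 286, so (4,5) = 84.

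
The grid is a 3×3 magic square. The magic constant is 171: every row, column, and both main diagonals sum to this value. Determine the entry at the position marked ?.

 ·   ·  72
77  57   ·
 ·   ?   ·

Row 2 needs 171; the known cells sum to 134, so (2,3) = 37.
From column 3, 171 − (72 + 37) gives (3,3) = 62.
Main diagonal needs 171; the known cells sum to 119, so (1,1) = 52.
Anti-diagonal needs 171; the known cells sum to 129, so (3,1) = 42.
From row 1, 171 − (52 + 72) gives (1,2) = 47.
Row 3 needs 171; the known cells sum to 104, so (3,2) = 67.

67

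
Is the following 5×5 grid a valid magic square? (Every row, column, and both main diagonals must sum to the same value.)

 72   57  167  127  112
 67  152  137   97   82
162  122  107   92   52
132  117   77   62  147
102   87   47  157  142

Row 1: 72 + 57 + 167 + 127 + 112 = 535.
Row 2: 67 + 152 + 137 + 97 + 82 = 535.
Row 3: 162 + 122 + 107 + 92 + 52 = 535.
Row 4: 132 + 117 + 77 + 62 + 147 = 535.
Row 5: 102 + 87 + 47 + 157 + 142 = 535.
Column 1: 72 + 67 + 162 + 132 + 102 = 535.
Column 2: 57 + 152 + 122 + 117 + 87 = 535.
Column 3: 167 + 137 + 107 + 77 + 47 = 535.
Column 4: 127 + 97 + 92 + 62 + 157 = 535.
Column 5: 112 + 82 + 52 + 147 + 142 = 535.
Main diagonal: 72 + 152 + 107 + 62 + 142 = 535.
Anti-diagonal: 112 + 97 + 107 + 117 + 102 = 535.
All lines sum to 535.

Yes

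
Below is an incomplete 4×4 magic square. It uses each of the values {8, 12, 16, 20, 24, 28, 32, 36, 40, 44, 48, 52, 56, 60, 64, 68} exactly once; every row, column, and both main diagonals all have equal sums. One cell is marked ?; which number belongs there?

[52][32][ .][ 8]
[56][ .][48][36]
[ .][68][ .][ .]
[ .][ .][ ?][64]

20

The 16 entries sum to 608, so each line sums to 608/4 = 152.
Row 1 must total 152; the given cells sum to 92, so (1,3) = 60.
Row 2 needs 152; the known cells sum to 140, so (2,2) = 12.
Using column 2: 32 + 12 + 68 + ? → (4,2) = 152 − 112 = 40.
From column 4, 152 − (8 + 36 + 64) gives (3,4) = 44.
Main diagonal must total 152; the given cells sum to 128, so (3,3) = 24.
Anti-diagonal must total 152; the given cells sum to 124, so (4,1) = 28.
Row 3: 68 + 24 + 44 + ? = 152, so (3,1) = 16.
Row 4: 28 + 40 + 64 + ? = 152, so (4,3) = 20.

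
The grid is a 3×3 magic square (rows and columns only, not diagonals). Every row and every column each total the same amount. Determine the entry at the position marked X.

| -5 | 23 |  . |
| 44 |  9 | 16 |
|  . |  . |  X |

2

Row 2 is complete and sums to 69; that is the magic constant.
Row 1: -5 + 23 + ? = 69, so (1,3) = 51.
Using column 1: -5 + 44 + ? → (3,1) = 69 − 39 = 30.
From column 2, 69 − (23 + 9) gives (3,2) = 37.
Column 3: 51 + 16 + ? = 69, so (3,3) = 2.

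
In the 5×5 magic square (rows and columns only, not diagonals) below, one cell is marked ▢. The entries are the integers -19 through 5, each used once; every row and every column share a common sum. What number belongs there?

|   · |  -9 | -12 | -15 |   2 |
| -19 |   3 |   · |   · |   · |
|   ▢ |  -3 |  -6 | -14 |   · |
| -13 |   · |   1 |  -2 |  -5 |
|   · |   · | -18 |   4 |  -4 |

The entries are -19 through 5, which sum to -175, so each line sums to -175/5 = -35.
Row 1 needs -35; the known cells sum to -34, so (1,1) = -1.
Row 4 must total -35; the given cells sum to -19, so (4,2) = -16.
Column 2 needs -35; the known cells sum to -25, so (5,2) = -10.
The remaining cell in column 3 is (2,3) = -35 − (-35) = 0.
Column 4 needs -35; the known cells sum to -27, so (2,4) = -8.
Row 2 needs -35; the known cells sum to -24, so (2,5) = -11.
Row 5 must total -35; the given cells sum to -28, so (5,1) = -7.
Column 1 needs -35; the known cells sum to -40, so (3,1) = 5.

5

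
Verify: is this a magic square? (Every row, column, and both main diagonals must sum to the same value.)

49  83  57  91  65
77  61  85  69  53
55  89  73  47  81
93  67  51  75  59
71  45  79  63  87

Yes

Row 1: 49 + 83 + 57 + 91 + 65 = 345.
Row 2: 77 + 61 + 85 + 69 + 53 = 345.
Row 3: 55 + 89 + 73 + 47 + 81 = 345.
Row 4: 93 + 67 + 51 + 75 + 59 = 345.
Row 5: 71 + 45 + 79 + 63 + 87 = 345.
Column 1: 49 + 77 + 55 + 93 + 71 = 345.
Column 2: 83 + 61 + 89 + 67 + 45 = 345.
Column 3: 57 + 85 + 73 + 51 + 79 = 345.
Column 4: 91 + 69 + 47 + 75 + 63 = 345.
Column 5: 65 + 53 + 81 + 59 + 87 = 345.
Main diagonal: 49 + 61 + 73 + 75 + 87 = 345.
Anti-diagonal: 65 + 69 + 73 + 67 + 71 = 345.
All lines sum to 345.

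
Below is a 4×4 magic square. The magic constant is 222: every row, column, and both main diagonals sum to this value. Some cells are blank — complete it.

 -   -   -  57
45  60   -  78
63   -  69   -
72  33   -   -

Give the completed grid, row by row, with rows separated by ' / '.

42 75 48 57 / 45 60 39 78 / 63 54 69 36 / 72 33 66 51

The remaining cell in row 2 is (2,3) = 222 − 183 = 39.
From column 1, 222 − (45 + 63 + 72) gives (1,1) = 42.
Using main diagonal: 42 + 60 + 69 + ? → (4,4) = 222 − 171 = 51.
From anti-diagonal, 222 − (57 + 39 + 72) gives (3,2) = 54.
Row 3 must total 222; the given cells sum to 186, so (3,4) = 36.
Row 4 must total 222; the given cells sum to 156, so (4,3) = 66.
Column 2 needs 222; the known cells sum to 147, so (1,2) = 75.
Column 3: 39 + 69 + 66 + ? = 222, so (1,3) = 48.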